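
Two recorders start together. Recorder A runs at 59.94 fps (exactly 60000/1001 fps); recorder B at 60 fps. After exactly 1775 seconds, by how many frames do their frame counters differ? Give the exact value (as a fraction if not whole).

106500/1001 frames

A emits 60000/1001 × 1775 = 106500000/1001 frames; B emits 60 × 1775 = 106500.
Difference = 106500/1001 frames (≈ 106.3936); B is ahead of A.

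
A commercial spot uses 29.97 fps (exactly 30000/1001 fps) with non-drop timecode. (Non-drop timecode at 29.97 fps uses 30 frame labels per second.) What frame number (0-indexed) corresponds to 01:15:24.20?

frame 135740

Total seconds to the label: (1 × 3600 + 15 × 60 + 24) = 4524.
Frame index = 4524 × 30 + 20 = 135740.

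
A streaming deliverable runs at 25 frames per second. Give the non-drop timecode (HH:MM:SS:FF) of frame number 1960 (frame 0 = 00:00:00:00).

1960 ÷ 25 = 78 full seconds, remainder 10 frames.
78 s = 0 h 1 min 18 s.
Timecode: 00:01:18:10.

00:01:18:10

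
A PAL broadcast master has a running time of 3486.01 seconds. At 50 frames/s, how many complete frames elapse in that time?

Frames = 3486.01 × 50 = 348601/2 ≈ 174300.5000.
Complete frames: 174300.

174300 frames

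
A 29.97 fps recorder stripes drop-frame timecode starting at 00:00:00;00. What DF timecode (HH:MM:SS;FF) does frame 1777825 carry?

16:28:40;05

Ten DF minutes hold 17982 frames, so frame 1777825 lies in block 98 (frames 1762236–1780217) with 15589 frames into that block.
The block's first minute is 1800 frames and the rest 1798 each; 15589 frames reaches minute 8, so 98 × 18 + 8 × 2 = 1780 labels have been skipped so far.
Adding those back, label number 1777825 + 1780 = 1779605 at 30 labels/s is 59320 s + 5 f = 16 h 28 min 40 s frame 5, i.e. 16:28:40;05.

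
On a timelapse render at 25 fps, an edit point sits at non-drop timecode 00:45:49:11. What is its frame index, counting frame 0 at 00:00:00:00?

Total seconds to the label: (0 × 3600 + 45 × 60 + 49) = 2749.
Frame index = 2749 × 25 + 11 = 68736.

frame 68736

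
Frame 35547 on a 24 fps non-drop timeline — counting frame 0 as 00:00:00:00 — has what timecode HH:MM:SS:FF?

35547 ÷ 24 = 1481 full seconds, remainder 3 frames.
1481 s = 0 h 24 min 41 s.
Timecode: 00:24:41:03.

00:24:41:03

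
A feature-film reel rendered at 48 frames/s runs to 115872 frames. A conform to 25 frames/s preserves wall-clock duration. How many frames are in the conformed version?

Target frames = source frames × (target rate / source rate) = 115872 × (25)/(48) = 115872 × 25/48 = 60350.

60350 frames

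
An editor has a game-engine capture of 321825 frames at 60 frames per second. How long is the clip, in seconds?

5363.75 seconds

Running time = 321825 / (60) = 5363.75 s.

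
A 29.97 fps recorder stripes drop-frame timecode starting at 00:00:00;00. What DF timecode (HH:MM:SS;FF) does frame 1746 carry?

00:00:58;06

Ten DF minutes hold 17982 frames, so frame 1746 lies in block 0 (frames 0–17981) with 1746 frames into that block.
The block's first minute is 1800 frames and the rest 1798 each; 1746 frames reaches minute 0, so 0 × 18 + 0 × 2 = 0 labels have been skipped so far.
Adding those back, label number 1746 + 0 = 1746 at 30 labels/s is 58 s + 6 f = 0 h 0 min 58 s frame 6, i.e. 00:00:58;06.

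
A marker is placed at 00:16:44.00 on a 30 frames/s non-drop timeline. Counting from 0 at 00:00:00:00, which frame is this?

Total seconds to the label: (0 × 3600 + 16 × 60 + 44) = 1004.
Frame index = 1004 × 30 + 0 = 30120.

frame 30120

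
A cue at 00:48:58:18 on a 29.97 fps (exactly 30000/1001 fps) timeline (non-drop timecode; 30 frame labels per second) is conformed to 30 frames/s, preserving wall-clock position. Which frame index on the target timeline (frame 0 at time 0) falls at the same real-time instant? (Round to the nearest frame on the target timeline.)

Source frame index: (0×3600 + 48×60 + 58) × 30 + 18 = 88158.
Real time: 88158 / (30000/1001) = 14707693/5000 s.
Target frame: (14707693/5000) × (30) = 44123079/500 ≈ 88246.158 → 88246.

frame 88246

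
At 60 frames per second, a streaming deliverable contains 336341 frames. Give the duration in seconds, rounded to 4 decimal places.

Running time = 336341 × 1/60 = 336341/60 s ≈ 5605.6833 s.

5605.6833 seconds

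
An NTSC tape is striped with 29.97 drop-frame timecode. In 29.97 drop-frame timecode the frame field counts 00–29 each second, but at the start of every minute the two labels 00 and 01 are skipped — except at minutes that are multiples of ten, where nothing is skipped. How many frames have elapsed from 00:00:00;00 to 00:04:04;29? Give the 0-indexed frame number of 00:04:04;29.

7341

Complete 10-minute blocks: 0, each 17982 frames → 0.
Remaining 4 whole minutes in the current block: 1800 + 3 × 1798 = 7194 frames.
Within the current minute: 4 × 30 + 29 − 2 = 147 (labels ;00/;01 skipped at this minute). Total = 0 + 7194 + 147 = 7341.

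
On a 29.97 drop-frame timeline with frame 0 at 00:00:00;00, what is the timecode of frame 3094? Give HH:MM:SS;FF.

00:01:43;06

Each 10-minute DF block holds 10 × 60 × 30 − 9 × 2 = 17982 frames. 3094 ÷ 17982 → 0 full blocks, remainder 3094.
Within the partial block the first minute is 1800 frames and each further minute 1798, so 1 further minute boundary passed. Total skipped labels = 18 × 0 + 2 × 1 = 2.
Non-drop label index = 3094 + 2 = 3096; at 30 labels/s that is 00:01:43:06, i.e. DF 00:01:43;06.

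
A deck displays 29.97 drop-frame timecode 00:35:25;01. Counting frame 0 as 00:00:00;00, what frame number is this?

Complete 10-minute blocks: 3, each 17982 frames → 53946.
Remaining 5 whole minutes in the current block: 1800 + 4 × 1798 = 8992 frames.
Within the current minute: 25 × 30 + 1 − 2 = 749 (labels ;00/;01 skipped at this minute). Total = 53946 + 8992 + 749 = 63687.

63687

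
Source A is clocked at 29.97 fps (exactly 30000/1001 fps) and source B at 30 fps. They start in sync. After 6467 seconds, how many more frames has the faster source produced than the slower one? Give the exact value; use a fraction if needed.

A emits 30000/1001 × 6467 = 194010000/1001 frames; B emits 30 × 6467 = 194010.
Difference = 194010/1001 frames (≈ 193.8162); B is ahead of A.

194010/1001 frames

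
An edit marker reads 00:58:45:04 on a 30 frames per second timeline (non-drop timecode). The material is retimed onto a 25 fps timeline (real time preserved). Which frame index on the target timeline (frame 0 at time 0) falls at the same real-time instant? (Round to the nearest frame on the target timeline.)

Source frame index: (0×3600 + 58×60 + 45) × 30 + 4 = 105754.
Real time: 105754 / (30) = 52877/15 s.
Target frame: (52877/15) × (25) = 264385/3 ≈ 88128.333 → 88128.

frame 88128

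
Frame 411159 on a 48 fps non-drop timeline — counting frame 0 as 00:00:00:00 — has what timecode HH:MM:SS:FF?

02:22:45:39

411159 ÷ 48 = 8565 full seconds, remainder 39 frames.
8565 s = 2 h 22 min 45 s.
Timecode: 02:22:45:39.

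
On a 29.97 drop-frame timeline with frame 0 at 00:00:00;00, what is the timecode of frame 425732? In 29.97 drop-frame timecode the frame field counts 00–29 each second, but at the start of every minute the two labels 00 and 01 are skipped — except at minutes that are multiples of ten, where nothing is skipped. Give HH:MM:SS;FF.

Ten DF minutes hold 17982 frames, so frame 425732 lies in block 23 (frames 413586–431567) with 12146 frames into that block.
The block's first minute is 1800 frames and the rest 1798 each; 12146 frames reaches minute 6, so 23 × 18 + 6 × 2 = 426 labels have been skipped so far.
Adding those back, label number 425732 + 426 = 426158 at 30 labels/s is 14205 s + 8 f = 3 h 56 min 45 s frame 8, i.e. 03:56:45;08.

03:56:45;08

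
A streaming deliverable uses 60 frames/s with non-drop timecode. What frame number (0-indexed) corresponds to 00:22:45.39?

frame 81939

Total seconds to the label: (0 × 3600 + 22 × 60 + 45) = 1365.
Frame index = 1365 × 60 + 39 = 81939.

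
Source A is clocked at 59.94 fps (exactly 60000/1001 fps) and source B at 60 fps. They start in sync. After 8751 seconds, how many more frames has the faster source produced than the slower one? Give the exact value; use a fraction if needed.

A emits 60000/1001 × 8751 = 525060000/1001 frames; B emits 60 × 8751 = 525060.
Difference = 525060/1001 frames (≈ 524.5355); B is ahead of A.

525060/1001 frames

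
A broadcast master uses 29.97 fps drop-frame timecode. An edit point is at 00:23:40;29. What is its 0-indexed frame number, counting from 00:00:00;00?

Complete 10-minute blocks: 2, each 17982 frames → 35964.
Remaining 3 whole minutes in the current block: 1800 + 2 × 1798 = 5396 frames.
Within the current minute: 40 × 30 + 29 − 2 = 1227 (labels ;00/;01 skipped at this minute). Total = 35964 + 5396 + 1227 = 42587.

42587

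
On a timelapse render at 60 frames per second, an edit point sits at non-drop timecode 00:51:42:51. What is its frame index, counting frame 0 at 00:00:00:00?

Total seconds to the label: (0 × 3600 + 51 × 60 + 42) = 3102.
Frame index = 3102 × 60 + 51 = 186171.

186171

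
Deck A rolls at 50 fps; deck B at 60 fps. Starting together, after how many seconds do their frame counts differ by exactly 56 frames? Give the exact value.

The gap grows by |60 − 50| = 10 frames per second.
Time for a 56-frame gap: 56 ÷ (10) = 5.6 s.

5.6 seconds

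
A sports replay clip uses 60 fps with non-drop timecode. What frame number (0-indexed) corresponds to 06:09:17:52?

Total seconds to the label: (6 × 3600 + 9 × 60 + 17) = 22157.
Frame index = 22157 × 60 + 52 = 1329472.

frame 1329472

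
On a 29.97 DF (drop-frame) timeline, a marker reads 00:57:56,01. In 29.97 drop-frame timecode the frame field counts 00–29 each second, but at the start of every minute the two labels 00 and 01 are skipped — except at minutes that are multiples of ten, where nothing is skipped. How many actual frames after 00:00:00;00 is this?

104177

Complete 10-minute blocks: 5, each 17982 frames → 89910.
Remaining 7 whole minutes in the current block: 1800 + 6 × 1798 = 12588 frames.
Within the current minute: 56 × 30 + 1 − 2 = 1679 (labels ;00/;01 skipped at this minute). Total = 89910 + 12588 + 1679 = 104177.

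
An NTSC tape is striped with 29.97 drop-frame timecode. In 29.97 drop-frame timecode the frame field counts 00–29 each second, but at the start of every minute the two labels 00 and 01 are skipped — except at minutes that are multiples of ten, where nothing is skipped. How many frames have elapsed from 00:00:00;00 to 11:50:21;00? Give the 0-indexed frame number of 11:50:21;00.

As if non-drop at 30 labels/s: (11 × 3600 + 50 × 60 + 21) × 30 + 0 = 1278630.
Minute boundaries passed: 710; those not divisible by 10: 710 − 71 = 639; dropped labels = 2 × 639 = 1278.
Actual frame index = 1278630 − 1278 = 1277352.

1277352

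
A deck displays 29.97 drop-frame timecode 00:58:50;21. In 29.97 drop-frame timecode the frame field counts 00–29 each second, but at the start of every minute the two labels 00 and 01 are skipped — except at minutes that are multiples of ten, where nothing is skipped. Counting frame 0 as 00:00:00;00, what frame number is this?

105815

As if non-drop at 30 labels/s: (0 × 3600 + 58 × 60 + 50) × 30 + 21 = 105921.
Minute boundaries passed: 58; those not divisible by 10: 58 − 5 = 53; dropped labels = 2 × 53 = 106.
Actual frame index = 105921 − 106 = 105815.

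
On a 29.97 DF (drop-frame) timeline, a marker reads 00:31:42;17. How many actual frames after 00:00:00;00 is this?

57021

Complete 10-minute blocks: 3, each 17982 frames → 53946.
Remaining 1 whole minute in the current block: 1800 + 0 × 1798 = 1800 frames.
Within the current minute: 42 × 30 + 17 − 2 = 1275 (labels ;00/;01 skipped at this minute). Total = 53946 + 1800 + 1275 = 57021.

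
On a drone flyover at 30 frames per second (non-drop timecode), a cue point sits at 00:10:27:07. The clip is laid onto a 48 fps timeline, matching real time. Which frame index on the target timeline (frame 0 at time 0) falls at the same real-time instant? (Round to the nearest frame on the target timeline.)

frame 30107

Source frame index: (0×3600 + 10×60 + 27) × 30 + 7 = 18817.
Real time: 18817 / (30) = 18817/30 s.
Target frame: (18817/30) × (48) = 150536/5 ≈ 30107.200 → 30107.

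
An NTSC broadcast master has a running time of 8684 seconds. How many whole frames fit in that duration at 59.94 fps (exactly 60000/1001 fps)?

Frames = 8684 × 60000/1001 = 40080000/77 ≈ 520519.4805.
Complete frames: 520519.

520519 frames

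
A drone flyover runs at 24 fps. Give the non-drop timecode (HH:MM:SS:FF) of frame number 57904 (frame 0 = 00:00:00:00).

57904 ÷ 24 = 2412 full seconds, remainder 16 frames.
2412 s = 0 h 40 min 12 s.
Timecode: 00:40:12:16.

00:40:12:16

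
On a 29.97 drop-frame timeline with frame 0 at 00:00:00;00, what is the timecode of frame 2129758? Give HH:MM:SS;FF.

19:44:23;00

Ten DF minutes hold 17982 frames, so frame 2129758 lies in block 118 (frames 2121876–2139857) with 7882 frames into that block.
The block's first minute is 1800 frames and the rest 1798 each; 7882 frames reaches minute 4, so 118 × 18 + 4 × 2 = 2132 labels have been skipped so far.
Adding those back, label number 2129758 + 2132 = 2131890 at 30 labels/s is 71063 s + 0 f = 19 h 44 min 23 s frame 0, i.e. 19:44:23;00.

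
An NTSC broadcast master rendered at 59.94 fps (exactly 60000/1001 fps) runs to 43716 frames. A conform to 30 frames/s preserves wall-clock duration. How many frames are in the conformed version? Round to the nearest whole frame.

21880 frames

Frames at target rate = 43716 × (30) / (60000/1001) = 10939929/500 ≈ 21879.858.
Nearest whole frame: 21880.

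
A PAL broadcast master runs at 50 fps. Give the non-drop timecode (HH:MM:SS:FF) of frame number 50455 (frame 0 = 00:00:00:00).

50455 ÷ 50 = 1009 full seconds, remainder 5 frames.
1009 s = 0 h 16 min 49 s.
Timecode: 00:16:49:05.

00:16:49:05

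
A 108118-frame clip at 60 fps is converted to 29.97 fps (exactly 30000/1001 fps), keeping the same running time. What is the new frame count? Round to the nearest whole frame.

Frames at target rate = 108118 × (30000/1001) / (60) = 54059000/1001 ≈ 54004.995.
Nearest whole frame: 54005.

54005 frames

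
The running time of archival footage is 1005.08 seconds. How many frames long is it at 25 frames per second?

25127 frames

Frames = 1005.08 × 25 = 25127.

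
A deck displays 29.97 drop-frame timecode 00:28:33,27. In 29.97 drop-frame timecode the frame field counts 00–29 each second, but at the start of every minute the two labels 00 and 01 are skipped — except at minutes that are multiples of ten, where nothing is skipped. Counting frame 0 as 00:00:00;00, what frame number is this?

As if non-drop at 30 labels/s: (0 × 3600 + 28 × 60 + 33) × 30 + 27 = 51417.
Minute boundaries passed: 28; those not divisible by 10: 28 − 2 = 26; dropped labels = 2 × 26 = 52.
Actual frame index = 51417 − 52 = 51365.

51365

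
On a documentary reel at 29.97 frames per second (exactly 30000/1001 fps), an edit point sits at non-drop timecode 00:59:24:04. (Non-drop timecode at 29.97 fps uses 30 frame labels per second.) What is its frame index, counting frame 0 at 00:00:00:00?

106924

Total seconds to the label: (0 × 3600 + 59 × 60 + 24) = 3564.
Frame index = 3564 × 30 + 4 = 106924.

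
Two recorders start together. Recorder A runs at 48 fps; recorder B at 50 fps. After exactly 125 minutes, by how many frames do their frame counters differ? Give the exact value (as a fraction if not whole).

15000 frames

125 min = 7500 s.
A emits 48 × 7500 = 360000 frames; B emits 50 × 7500 = 375000.
Difference = 15000 frames; B is ahead of A.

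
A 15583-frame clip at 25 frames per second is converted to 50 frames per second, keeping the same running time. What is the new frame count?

31166 frames

Target frames = source frames × (target rate / source rate) = 15583 × (50)/(25) = 15583 × 2 = 31166.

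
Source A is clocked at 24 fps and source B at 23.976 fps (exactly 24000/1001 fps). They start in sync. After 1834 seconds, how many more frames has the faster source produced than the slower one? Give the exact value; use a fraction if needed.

6288/143 frames

A emits 24 × 1834 = 44016 frames; B emits 24000/1001 × 1834 = 6288000/143.
Difference = 6288/143 frames (≈ 43.9720); B is behind A.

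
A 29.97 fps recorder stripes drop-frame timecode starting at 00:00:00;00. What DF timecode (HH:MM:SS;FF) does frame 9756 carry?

Each 10-minute DF block holds 10 × 60 × 30 − 9 × 2 = 17982 frames. 9756 ÷ 17982 → 0 full blocks, remainder 9756.
Within the partial block the first minute is 1800 frames and each further minute 1798, so 5 further minute boundaries passed. Total skipped labels = 18 × 0 + 2 × 5 = 10.
Non-drop label index = 9756 + 10 = 9766; at 30 labels/s that is 00:05:25:16, i.e. DF 00:05:25;16.

00:05:25;16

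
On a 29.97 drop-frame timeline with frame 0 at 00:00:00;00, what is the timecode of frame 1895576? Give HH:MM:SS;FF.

Ten DF minutes hold 17982 frames, so frame 1895576 lies in block 105 (frames 1888110–1906091) with 7466 frames into that block.
The block's first minute is 1800 frames and the rest 1798 each; 7466 frames reaches minute 4, so 105 × 18 + 4 × 2 = 1898 labels have been skipped so far.
Adding those back, label number 1895576 + 1898 = 1897474 at 30 labels/s is 63249 s + 4 f = 17 h 34 min 9 s frame 4, i.e. 17:34:09;04.

17:34:09;04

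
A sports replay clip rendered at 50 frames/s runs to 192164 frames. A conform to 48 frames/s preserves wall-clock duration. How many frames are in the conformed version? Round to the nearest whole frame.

Frames at target rate = 192164 × (48) / (50) = 4611936/25 ≈ 184477.440.
Nearest whole frame: 184477.

184477 frames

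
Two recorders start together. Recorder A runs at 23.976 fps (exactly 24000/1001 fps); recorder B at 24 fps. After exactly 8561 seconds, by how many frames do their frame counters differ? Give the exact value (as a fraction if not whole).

A emits 24000/1001 × 8561 = 29352000/143 frames; B emits 24 × 8561 = 205464.
Difference = 29352/143 frames (≈ 205.2587); B is ahead of A.

29352/143 frames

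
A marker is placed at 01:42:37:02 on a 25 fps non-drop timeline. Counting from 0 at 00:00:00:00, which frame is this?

153927

Total seconds to the label: (1 × 3600 + 42 × 60 + 37) = 6157.
Frame index = 6157 × 25 + 2 = 153927.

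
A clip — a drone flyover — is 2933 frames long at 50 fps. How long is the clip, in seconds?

58.66 seconds

Running time = 2933 / (50) = 58.66 s.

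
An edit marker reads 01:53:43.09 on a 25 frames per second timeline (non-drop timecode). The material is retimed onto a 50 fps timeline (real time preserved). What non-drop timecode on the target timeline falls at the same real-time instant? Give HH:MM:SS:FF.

01:53:43:18

Source frame index: (1×3600 + 53×60 + 43) × 25 + 9 = 170584.
Real time: 170584 / (25) = 170584/25 s.
Target frame: (170584/25) × (50) = 341168.
At 50 labels/s: frame 341168 → 01:53:43:18.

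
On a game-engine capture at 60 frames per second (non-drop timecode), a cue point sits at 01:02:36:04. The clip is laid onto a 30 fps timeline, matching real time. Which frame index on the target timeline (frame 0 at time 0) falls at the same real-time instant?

frame 112682

Source frame index: (1×3600 + 2×60 + 36) × 60 + 4 = 225364.
Real time: 225364 / (60) = 56341/15 s.
Target frame: (56341/15) × (30) = 112682.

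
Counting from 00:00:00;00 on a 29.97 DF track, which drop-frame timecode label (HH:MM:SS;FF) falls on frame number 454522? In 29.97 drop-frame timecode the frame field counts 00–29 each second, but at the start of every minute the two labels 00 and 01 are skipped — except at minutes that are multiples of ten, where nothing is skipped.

Each 10-minute DF block holds 10 × 60 × 30 − 9 × 2 = 17982 frames. 454522 ÷ 17982 → 25 full blocks, remainder 4972.
Within the partial block the first minute is 1800 frames and each further minute 1798, so 2 further minute boundaries passed. Total skipped labels = 18 × 25 + 2 × 2 = 454.
Non-drop label index = 454522 + 454 = 454976; at 30 labels/s that is 04:12:45:26, i.e. DF 04:12:45;26.

04:12:45;26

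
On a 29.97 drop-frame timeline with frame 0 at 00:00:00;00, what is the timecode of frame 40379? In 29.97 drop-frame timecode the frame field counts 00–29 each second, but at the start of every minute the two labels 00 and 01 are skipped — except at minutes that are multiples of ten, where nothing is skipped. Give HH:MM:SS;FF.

Ten DF minutes hold 17982 frames, so frame 40379 lies in block 2 (frames 35964–53945) with 4415 frames into that block.
The block's first minute is 1800 frames and the rest 1798 each; 4415 frames reaches minute 2, so 2 × 18 + 2 × 2 = 40 labels have been skipped so far.
Adding those back, label number 40379 + 40 = 40419 at 30 labels/s is 1347 s + 9 f = 0 h 22 min 27 s frame 9, i.e. 00:22:27;09.

00:22:27;09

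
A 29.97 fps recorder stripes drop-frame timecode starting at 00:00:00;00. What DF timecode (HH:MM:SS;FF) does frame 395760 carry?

03:40:05;06

Each 10-minute DF block holds 10 × 60 × 30 − 9 × 2 = 17982 frames. 395760 ÷ 17982 → 22 full blocks, remainder 156.
Within the partial block the first minute is 1800 frames and each further minute 1798, so 0 further minute boundaries passed. Total skipped labels = 18 × 22 + 2 × 0 = 396.
Non-drop label index = 395760 + 396 = 396156; at 30 labels/s that is 03:40:05:06, i.e. DF 03:40:05;06.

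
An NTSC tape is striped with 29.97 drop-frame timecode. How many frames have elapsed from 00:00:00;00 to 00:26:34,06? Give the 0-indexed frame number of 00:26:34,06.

47778

Complete 10-minute blocks: 2, each 17982 frames → 35964.
Remaining 6 whole minutes in the current block: 1800 + 5 × 1798 = 10790 frames.
Within the current minute: 34 × 30 + 6 − 2 = 1024 (labels ;00/;01 skipped at this minute). Total = 35964 + 10790 + 1024 = 47778.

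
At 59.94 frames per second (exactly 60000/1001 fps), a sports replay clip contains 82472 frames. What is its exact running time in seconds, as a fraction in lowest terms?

Running time = 82472 ÷ (60000/1001) = 82472 × 1001/60000 = 10319309/7500 s.

10319309/7500 seconds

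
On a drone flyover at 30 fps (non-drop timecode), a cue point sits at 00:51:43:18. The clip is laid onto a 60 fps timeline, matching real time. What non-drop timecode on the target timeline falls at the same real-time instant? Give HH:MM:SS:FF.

Source frame index: (0×3600 + 51×60 + 43) × 30 + 18 = 93108.
Real time: 93108 / (30) = 15518/5 s.
Target frame: (15518/5) × (60) = 186216.
At 60 labels/s: frame 186216 → 00:51:43:36.

00:51:43:36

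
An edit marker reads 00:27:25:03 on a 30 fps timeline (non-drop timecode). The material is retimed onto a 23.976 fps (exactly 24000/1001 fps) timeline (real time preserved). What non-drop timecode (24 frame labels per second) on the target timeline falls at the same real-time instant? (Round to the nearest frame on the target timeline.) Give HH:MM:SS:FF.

Source frame index: (0×3600 + 27×60 + 25) × 30 + 3 = 49353.
Real time: 49353 / (30) = 16451/10 s.
Target frame: (16451/10) × (24000/1001) = 39482400/1001 ≈ 39442.957 → 39443.
At 24 labels/s: frame 39443 → 00:27:23:11.

00:27:23:11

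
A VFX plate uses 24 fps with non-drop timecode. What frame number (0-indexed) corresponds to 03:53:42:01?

Total seconds to the label: (3 × 3600 + 53 × 60 + 42) = 14022.
Frame index = 14022 × 24 + 1 = 336529.

frame 336529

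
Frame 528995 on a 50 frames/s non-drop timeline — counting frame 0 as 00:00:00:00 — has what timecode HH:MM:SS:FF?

02:56:19:45

528995 ÷ 50 = 10579 full seconds, remainder 45 frames.
10579 s = 2 h 56 min 19 s.
Timecode: 02:56:19:45.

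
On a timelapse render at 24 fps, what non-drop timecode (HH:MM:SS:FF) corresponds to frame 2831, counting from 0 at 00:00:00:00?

2831 ÷ 24 = 117 full seconds, remainder 23 frames.
117 s = 0 h 1 min 57 s.
Timecode: 00:01:57:23.

00:01:57:23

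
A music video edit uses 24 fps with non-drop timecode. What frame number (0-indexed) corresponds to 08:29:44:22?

Total seconds to the label: (8 × 3600 + 29 × 60 + 44) = 30584.
Frame index = 30584 × 24 + 22 = 734038.

frame 734038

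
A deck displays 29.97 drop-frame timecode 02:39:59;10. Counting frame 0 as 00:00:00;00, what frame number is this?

287692

Complete 10-minute blocks: 15, each 17982 frames → 269730.
Remaining 9 whole minutes in the current block: 1800 + 8 × 1798 = 16184 frames.
Within the current minute: 59 × 30 + 10 − 2 = 1778 (labels ;00/;01 skipped at this minute). Total = 269730 + 16184 + 1778 = 287692.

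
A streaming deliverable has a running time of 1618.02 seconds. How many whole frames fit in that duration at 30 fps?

Frames = 1618.02 × 30 = 242703/5 ≈ 48540.6000.
Complete frames: 48540.

48540 frames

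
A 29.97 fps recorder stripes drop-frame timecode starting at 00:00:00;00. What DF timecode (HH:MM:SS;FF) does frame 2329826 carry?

21:35:38;18

Each 10-minute DF block holds 10 × 60 × 30 − 9 × 2 = 17982 frames. 2329826 ÷ 17982 → 129 full blocks, remainder 10148.
Within the partial block the first minute is 1800 frames and each further minute 1798, so 5 further minute boundaries passed. Total skipped labels = 18 × 129 + 2 × 5 = 2332.
Non-drop label index = 2329826 + 2332 = 2332158; at 30 labels/s that is 21:35:38:18, i.e. DF 21:35:38;18.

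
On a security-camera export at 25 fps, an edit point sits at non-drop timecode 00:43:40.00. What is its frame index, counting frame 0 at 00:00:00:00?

Total seconds to the label: (0 × 3600 + 43 × 60 + 40) = 2620.
Frame index = 2620 × 25 + 0 = 65500.

frame 65500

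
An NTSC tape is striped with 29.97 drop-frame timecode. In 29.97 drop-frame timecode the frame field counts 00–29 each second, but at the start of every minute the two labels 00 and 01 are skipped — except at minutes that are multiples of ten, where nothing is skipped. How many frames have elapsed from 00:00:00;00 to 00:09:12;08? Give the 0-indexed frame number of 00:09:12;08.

As if non-drop at 30 labels/s: (0 × 3600 + 9 × 60 + 12) × 30 + 8 = 16568.
Minute boundaries passed: 9; those not divisible by 10: 9 − 0 = 9; dropped labels = 2 × 9 = 18.
Actual frame index = 16568 − 18 = 16550.

16550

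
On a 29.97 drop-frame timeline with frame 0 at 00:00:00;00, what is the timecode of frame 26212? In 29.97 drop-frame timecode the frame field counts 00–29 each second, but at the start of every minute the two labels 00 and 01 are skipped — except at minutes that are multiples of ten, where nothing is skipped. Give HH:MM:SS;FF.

Each 10-minute DF block holds 10 × 60 × 30 − 9 × 2 = 17982 frames. 26212 ÷ 17982 → 1 full block, remainder 8230.
Within the partial block the first minute is 1800 frames and each further minute 1798, so 4 further minute boundaries passed. Total skipped labels = 18 × 1 + 2 × 4 = 26.
Non-drop label index = 26212 + 26 = 26238; at 30 labels/s that is 00:14:34:18, i.e. DF 00:14:34;18.

00:14:34;18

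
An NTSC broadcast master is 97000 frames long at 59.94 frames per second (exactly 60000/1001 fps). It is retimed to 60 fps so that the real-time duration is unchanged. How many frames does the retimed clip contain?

97097 frames

Target frames = source frames × (target rate / source rate) = 97000 × (60)/(60000/1001) = 97000 × 1001/1000 = 97097.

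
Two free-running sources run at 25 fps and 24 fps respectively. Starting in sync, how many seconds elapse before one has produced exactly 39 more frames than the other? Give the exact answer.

The gap grows by |24 − 25| = 1 frame per second.
Time for a 39-frame gap: 39 ÷ (1) = 39 s.

39 seconds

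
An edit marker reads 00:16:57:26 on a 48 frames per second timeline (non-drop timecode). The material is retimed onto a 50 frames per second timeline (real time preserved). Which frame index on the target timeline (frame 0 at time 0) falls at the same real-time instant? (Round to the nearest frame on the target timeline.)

frame 50877

Source frame index: (0×3600 + 16×60 + 57) × 48 + 26 = 48842.
Real time: 48842 / (48) = 24421/24 s.
Target frame: (24421/24) × (50) = 610525/12 ≈ 50877.083 → 50877.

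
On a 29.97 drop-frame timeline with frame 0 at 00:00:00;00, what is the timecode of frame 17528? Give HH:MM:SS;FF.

00:09:44;26

Ten DF minutes hold 17982 frames, so frame 17528 lies in block 0 (frames 0–17981) with 17528 frames into that block.
The block's first minute is 1800 frames and the rest 1798 each; 17528 frames reaches minute 9, so 0 × 18 + 9 × 2 = 18 labels have been skipped so far.
Adding those back, label number 17528 + 18 = 17546 at 30 labels/s is 584 s + 26 f = 0 h 9 min 44 s frame 26, i.e. 00:09:44;26.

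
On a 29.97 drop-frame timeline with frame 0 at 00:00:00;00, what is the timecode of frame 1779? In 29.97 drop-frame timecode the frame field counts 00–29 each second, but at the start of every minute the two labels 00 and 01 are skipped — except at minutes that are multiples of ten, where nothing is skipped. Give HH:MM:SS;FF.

Ten DF minutes hold 17982 frames, so frame 1779 lies in block 0 (frames 0–17981) with 1779 frames into that block.
The block's first minute is 1800 frames and the rest 1798 each; 1779 frames reaches minute 0, so 0 × 18 + 0 × 2 = 0 labels have been skipped so far.
Adding those back, label number 1779 + 0 = 1779 at 30 labels/s is 59 s + 9 f = 0 h 0 min 59 s frame 9, i.e. 00:00:59;09.

00:00:59;09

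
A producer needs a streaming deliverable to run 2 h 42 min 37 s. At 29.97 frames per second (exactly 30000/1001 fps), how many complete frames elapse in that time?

292417 frames

2 h 42 min 37 s = 9757 s.
Frames = 9757 × 30000/1001 = 26610000/91 ≈ 292417.5824.
Complete frames: 292417.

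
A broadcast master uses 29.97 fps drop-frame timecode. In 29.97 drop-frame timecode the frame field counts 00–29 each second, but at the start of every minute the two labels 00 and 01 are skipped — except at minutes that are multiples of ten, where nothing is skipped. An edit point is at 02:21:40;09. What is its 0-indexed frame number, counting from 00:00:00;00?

254755

As if non-drop at 30 labels/s: (2 × 3600 + 21 × 60 + 40) × 30 + 9 = 255009.
Minute boundaries passed: 141; those not divisible by 10: 141 − 14 = 127; dropped labels = 2 × 127 = 254.
Actual frame index = 255009 − 254 = 254755.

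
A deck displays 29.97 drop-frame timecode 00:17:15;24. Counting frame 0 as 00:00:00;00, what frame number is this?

Complete 10-minute blocks: 1, each 17982 frames → 17982.
Remaining 7 whole minutes in the current block: 1800 + 6 × 1798 = 12588 frames.
Within the current minute: 15 × 30 + 24 − 2 = 472 (labels ;00/;01 skipped at this minute). Total = 17982 + 12588 + 472 = 31042.

31042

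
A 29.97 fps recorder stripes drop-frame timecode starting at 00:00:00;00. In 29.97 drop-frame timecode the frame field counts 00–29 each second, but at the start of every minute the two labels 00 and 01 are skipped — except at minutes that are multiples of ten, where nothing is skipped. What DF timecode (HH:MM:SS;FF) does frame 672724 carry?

Each 10-minute DF block holds 10 × 60 × 30 − 9 × 2 = 17982 frames. 672724 ÷ 17982 → 37 full blocks, remainder 7390.
Within the partial block the first minute is 1800 frames and each further minute 1798, so 4 further minute boundaries passed. Total skipped labels = 18 × 37 + 2 × 4 = 674.
Non-drop label index = 672724 + 674 = 673398; at 30 labels/s that is 06:14:06:18, i.e. DF 06:14:06;18.

06:14:06;18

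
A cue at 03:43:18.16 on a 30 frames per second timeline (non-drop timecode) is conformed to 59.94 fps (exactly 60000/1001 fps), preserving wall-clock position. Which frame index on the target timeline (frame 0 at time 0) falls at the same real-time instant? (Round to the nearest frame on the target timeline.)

frame 803109

Source frame index: (3×3600 + 43×60 + 18) × 30 + 16 = 401956.
Real time: 401956 / (30) = 200978/15 s.
Target frame: (200978/15) × (60000/1001) = 803912000/1001 ≈ 803108.891 → 803109.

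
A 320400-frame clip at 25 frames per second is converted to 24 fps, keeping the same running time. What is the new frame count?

307584 frames

Target frames = source frames × (target rate / source rate) = 320400 × (24)/(25) = 320400 × 24/25 = 307584.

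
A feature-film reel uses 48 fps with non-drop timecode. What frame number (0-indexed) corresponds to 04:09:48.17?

719441

Total seconds to the label: (4 × 3600 + 9 × 60 + 48) = 14988.
Frame index = 14988 × 48 + 17 = 719441.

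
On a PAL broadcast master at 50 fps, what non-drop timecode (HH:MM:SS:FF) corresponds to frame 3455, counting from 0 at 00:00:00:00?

3455 ÷ 50 = 69 full seconds, remainder 5 frames.
69 s = 0 h 1 min 9 s.
Timecode: 00:01:09:05.

00:01:09:05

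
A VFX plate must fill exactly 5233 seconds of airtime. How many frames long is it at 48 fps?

251184 frames

Frames = 5233 × 48 = 251184.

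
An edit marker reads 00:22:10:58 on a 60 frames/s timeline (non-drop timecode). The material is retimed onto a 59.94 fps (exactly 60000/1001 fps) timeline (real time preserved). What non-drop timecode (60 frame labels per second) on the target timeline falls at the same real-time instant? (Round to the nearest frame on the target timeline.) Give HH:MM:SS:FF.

00:22:09:38

Source frame index: (0×3600 + 22×60 + 10) × 60 + 58 = 79858.
Real time: 79858 / (60) = 39929/30 s.
Target frame: (39929/30) × (60000/1001) = 79858000/1001 ≈ 79778.222 → 79778.
At 60 labels/s: frame 79778 → 00:22:09:38.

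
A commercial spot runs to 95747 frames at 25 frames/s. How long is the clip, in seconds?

Running time = 95747 / (25) = 3829.88 s.

3829.88 seconds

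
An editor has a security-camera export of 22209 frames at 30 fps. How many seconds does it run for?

Running time = 22209 / (30) = 740.3 s.

740.3 seconds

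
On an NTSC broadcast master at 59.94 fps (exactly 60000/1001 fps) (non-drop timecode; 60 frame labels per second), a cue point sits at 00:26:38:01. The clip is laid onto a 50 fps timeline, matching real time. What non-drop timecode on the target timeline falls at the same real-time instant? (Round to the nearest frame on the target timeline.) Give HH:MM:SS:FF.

Source frame index: (0×3600 + 26×60 + 38) × 60 + 1 = 95881.
Real time: 95881 / (60000/1001) = 95976881/60000 s.
Target frame: (95976881/60000) × (50) = 95976881/1200 ≈ 79980.734 → 79981.
At 50 labels/s: frame 79981 → 00:26:39:31.

00:26:39:31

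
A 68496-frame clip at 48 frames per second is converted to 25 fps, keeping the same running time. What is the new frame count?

35675 frames

Target frames = source frames × (target rate / source rate) = 68496 × (25)/(48) = 68496 × 25/48 = 35675.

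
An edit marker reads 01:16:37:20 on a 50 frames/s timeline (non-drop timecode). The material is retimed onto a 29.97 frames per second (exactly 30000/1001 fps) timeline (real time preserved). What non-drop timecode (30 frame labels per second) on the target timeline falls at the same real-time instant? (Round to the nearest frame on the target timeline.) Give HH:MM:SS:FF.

01:16:32:24

Source frame index: (1×3600 + 16×60 + 37) × 50 + 20 = 229870.
Real time: 229870 / (50) = 22987/5 s.
Target frame: (22987/5) × (30000/1001) = 137922000/1001 ≈ 137784.216 → 137784.
At 30 labels/s: frame 137784 → 01:16:32:24.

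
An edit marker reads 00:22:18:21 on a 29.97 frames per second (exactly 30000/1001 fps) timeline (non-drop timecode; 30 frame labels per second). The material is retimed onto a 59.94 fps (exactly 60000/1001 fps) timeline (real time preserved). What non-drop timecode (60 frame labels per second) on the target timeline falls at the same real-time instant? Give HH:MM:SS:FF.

Source frame index: (0×3600 + 22×60 + 18) × 30 + 21 = 40161.
Real time: 40161 / (30000/1001) = 13400387/10000 s.
Target frame: (13400387/10000) × (60000/1001) = 80322.
At 60 labels/s: frame 80322 → 00:22:18:42.

00:22:18:42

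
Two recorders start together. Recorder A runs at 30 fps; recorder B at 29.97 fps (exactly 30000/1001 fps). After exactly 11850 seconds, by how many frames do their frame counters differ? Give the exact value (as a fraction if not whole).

355500/1001 frames

A emits 30 × 11850 = 355500 frames; B emits 30000/1001 × 11850 = 355500000/1001.
Difference = 355500/1001 frames (≈ 355.1449); B is behind A.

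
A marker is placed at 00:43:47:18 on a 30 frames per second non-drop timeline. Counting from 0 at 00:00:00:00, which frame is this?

Total seconds to the label: (0 × 3600 + 43 × 60 + 47) = 2627.
Frame index = 2627 × 30 + 18 = 78828.

frame 78828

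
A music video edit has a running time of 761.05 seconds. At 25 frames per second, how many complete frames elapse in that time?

Frames = 761.05 × 25 = 76105/4 ≈ 19026.2500.
Complete frames: 19026.

19026 frames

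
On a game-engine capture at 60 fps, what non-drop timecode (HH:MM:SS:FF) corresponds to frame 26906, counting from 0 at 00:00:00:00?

26906 ÷ 60 = 448 full seconds, remainder 26 frames.
448 s = 0 h 7 min 28 s.
Timecode: 00:07:28:26.

00:07:28:26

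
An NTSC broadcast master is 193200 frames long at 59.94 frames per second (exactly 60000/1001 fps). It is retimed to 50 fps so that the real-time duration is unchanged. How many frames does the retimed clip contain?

Target frames = source frames × (target rate / source rate) = 193200 × (50)/(60000/1001) = 193200 × 1001/1200 = 161161.

161161 frames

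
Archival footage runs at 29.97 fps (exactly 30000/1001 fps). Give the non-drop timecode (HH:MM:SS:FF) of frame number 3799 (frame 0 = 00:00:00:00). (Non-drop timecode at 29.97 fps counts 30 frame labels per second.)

3799 ÷ 30 = 126 full seconds, remainder 19 frames.
126 s = 0 h 2 min 6 s.
Timecode: 00:02:06:19.

00:02:06:19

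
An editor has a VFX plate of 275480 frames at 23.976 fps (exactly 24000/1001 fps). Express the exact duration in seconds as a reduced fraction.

Running time = 275480 ÷ (24000/1001) = 275480 × 1001/24000 = 6893887/600 s.

6893887/600 seconds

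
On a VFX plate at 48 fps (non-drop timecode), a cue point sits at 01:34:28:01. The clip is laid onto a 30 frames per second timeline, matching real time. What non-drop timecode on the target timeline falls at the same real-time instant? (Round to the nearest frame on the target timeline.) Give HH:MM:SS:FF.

Source frame index: (1×3600 + 34×60 + 28) × 48 + 1 = 272065.
Real time: 272065 / (48) = 272065/48 s.
Target frame: (272065/48) × (30) = 1360325/8 ≈ 170040.625 → 170041.
At 30 labels/s: frame 170041 → 01:34:28:01.

01:34:28:01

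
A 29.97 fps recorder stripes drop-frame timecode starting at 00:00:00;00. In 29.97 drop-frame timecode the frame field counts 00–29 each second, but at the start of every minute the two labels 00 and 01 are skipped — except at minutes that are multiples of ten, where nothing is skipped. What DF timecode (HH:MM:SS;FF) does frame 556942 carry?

Ten DF minutes hold 17982 frames, so frame 556942 lies in block 30 (frames 539460–557441) with 17482 frames into that block.
The block's first minute is 1800 frames and the rest 1798 each; 17482 frames reaches minute 9, so 30 × 18 + 9 × 2 = 558 labels have been skipped so far.
Adding those back, label number 556942 + 558 = 557500 at 30 labels/s is 18583 s + 10 f = 5 h 9 min 43 s frame 10, i.e. 05:09:43;10.

05:09:43;10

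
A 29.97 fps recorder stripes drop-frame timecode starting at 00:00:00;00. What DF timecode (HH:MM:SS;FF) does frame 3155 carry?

Ten DF minutes hold 17982 frames, so frame 3155 lies in block 0 (frames 0–17981) with 3155 frames into that block.
The block's first minute is 1800 frames and the rest 1798 each; 3155 frames reaches minute 1, so 0 × 18 + 1 × 2 = 2 labels have been skipped so far.
Adding those back, label number 3155 + 2 = 3157 at 30 labels/s is 105 s + 7 f = 0 h 1 min 45 s frame 7, i.e. 00:01:45;07.

00:01:45;07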